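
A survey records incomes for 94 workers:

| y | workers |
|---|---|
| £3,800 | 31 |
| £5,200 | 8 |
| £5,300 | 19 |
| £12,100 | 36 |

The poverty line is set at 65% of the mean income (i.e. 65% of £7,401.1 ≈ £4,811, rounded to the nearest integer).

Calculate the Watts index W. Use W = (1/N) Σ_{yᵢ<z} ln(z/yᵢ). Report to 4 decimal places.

Below the line: 31×£3,800 (q = 31 of N = 94).
Log gaps: ln(4811/3800) = 0.2359 (×31).
W = 7.313021 / 94 = 0.0778.

0.0778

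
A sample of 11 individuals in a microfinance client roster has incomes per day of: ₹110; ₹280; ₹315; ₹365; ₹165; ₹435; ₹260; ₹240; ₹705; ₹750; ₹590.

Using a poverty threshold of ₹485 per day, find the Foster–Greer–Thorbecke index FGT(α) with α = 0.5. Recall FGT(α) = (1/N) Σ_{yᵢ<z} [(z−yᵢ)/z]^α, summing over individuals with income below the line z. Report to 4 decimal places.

0.4676

Incomes under z: ₹110, ₹165, ₹240, ₹260, ₹280, ₹315, ₹365, ₹435 (q = 8 of N = 11).
Normalized shortfalls: (485−110)/485 = 0.7732; (485−165)/485 = 0.6598; (485−240)/485 = 0.5052; (485−260)/485 = 0.4639; (485−280)/485 = 0.4227; (485−315)/485 = 0.3505; (485−365)/485 = 0.2474; (485−435)/485 = 0.1031.
Raised to α = 0.5: 0.87932; 0.81228; 0.71074; 0.68111; 0.65014; 0.59204; 0.49742; 0.32108.
Sum = 5.144129; FGT(0.5) = 5.144129 / 11 = 0.4676.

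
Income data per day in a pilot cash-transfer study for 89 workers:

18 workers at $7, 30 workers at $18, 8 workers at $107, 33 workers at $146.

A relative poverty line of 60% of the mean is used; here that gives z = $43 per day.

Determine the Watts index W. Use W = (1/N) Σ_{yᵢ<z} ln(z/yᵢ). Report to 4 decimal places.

0.6607

Below z: 18×$7, 30×$18 (q = 48 of N = 89).
ln(z/y) terms: ln(43/7) = 1.8153 (×18); ln(43/18) = 0.8708 (×30).
W = 58.800070 / 89 = 0.6607.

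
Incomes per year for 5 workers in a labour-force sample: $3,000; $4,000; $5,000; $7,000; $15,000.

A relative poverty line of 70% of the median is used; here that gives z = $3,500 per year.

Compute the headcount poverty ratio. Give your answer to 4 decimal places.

0.2000

1 of the 5 workers have income below $3,500.
H = 1/5 = 0.2000.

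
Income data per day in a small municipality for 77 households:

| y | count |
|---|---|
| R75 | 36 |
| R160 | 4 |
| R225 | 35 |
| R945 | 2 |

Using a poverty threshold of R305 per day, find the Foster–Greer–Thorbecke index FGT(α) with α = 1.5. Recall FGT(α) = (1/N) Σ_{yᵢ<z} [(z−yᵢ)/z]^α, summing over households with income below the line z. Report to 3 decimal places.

0.384

Below the line: 36×R75, 4×R160, 35×R225 (q = 75 of N = 77).
Relative gaps: (305−75)/305 = 0.7541 (×36); (305−160)/305 = 0.4754 (×4); (305−225)/305 = 0.2623 (×35).
Raised to α = 1.5: 0.65485 (×36); 0.32779 (×4); 0.13433 (×35).
Sum = 29.587471; FGT(1.5) = 29.587471 / 77 = 0.384.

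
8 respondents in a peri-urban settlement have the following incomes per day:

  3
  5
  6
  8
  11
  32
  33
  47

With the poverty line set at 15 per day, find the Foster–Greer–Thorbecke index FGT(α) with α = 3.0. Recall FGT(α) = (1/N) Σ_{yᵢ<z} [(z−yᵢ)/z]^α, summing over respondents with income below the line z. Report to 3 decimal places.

Poor units: 3, 5, 6, 8, 11 (q = 5 of N = 8).
Shortfall ratios: (15−3)/15 = 0.8000; (15−5)/15 = 0.6667; (15−6)/15 = 0.6000; (15−8)/15 = 0.4667; (15−11)/15 = 0.2667.
Raised to α = 3.0: 0.51200; 0.29630; 0.21600; 0.10163; 0.01896.
Sum = 1.144889; FGT(3.0) = 1.144889 / 8 = 0.143.

0.143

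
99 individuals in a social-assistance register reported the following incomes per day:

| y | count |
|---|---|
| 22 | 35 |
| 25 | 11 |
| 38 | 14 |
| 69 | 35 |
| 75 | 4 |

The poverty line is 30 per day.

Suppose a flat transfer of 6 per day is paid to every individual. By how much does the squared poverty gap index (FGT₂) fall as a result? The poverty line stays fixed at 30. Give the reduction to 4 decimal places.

Before: below the line — 35×22, 11×25; squared poverty gap index (FGT₂) = 0.028227.
After the 6 transfer: below the line — 35×28; squared poverty gap index (FGT₂) = 0.001571.
Reduction = 0.028227 − 0.001571 = 0.0267.

0.0267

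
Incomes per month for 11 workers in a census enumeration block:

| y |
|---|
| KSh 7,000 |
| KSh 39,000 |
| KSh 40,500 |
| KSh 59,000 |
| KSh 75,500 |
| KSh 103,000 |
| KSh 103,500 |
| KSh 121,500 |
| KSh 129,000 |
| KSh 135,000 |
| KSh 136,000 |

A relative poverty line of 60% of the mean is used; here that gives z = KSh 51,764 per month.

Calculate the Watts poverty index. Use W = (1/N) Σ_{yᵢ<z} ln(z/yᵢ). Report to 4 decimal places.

0.2299

Below the line: KSh 7,000, KSh 39,000, KSh 40,500 (q = 3 of N = 11).
Log gaps: ln(51764/7000) = 2.0008; ln(51764/39000) = 0.2831; ln(51764/40500) = 0.2454.
W = 2.529311 / 11 = 0.2299.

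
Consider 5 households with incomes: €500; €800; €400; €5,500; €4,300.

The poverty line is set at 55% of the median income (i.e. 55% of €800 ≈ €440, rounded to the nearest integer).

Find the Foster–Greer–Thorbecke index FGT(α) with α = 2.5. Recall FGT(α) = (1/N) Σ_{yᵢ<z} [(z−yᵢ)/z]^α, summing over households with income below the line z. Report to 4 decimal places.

0.0005

Incomes under z: €400 (q = 1 of N = 5).
Normalized shortfalls: (440−400)/440 = 0.0909.
Raised to α = 2.5: 0.00249.
Sum = 0.002492; FGT(2.5) = 0.002492 / 5 = 0.0005.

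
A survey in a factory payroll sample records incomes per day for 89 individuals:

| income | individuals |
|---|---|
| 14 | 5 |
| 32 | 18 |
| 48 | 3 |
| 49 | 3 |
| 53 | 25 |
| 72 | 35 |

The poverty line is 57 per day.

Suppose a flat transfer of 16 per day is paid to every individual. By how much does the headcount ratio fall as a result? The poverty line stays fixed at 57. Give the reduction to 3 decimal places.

Before: below the line — 5×14, 18×32, 3×48, 3×49, 25×53; headcount ratio = 0.60674.
After the 16 transfer: below the line — 5×30, 18×48; headcount ratio = 0.25843.
Reduction = 0.60674 − 0.25843 = 0.348.

0.348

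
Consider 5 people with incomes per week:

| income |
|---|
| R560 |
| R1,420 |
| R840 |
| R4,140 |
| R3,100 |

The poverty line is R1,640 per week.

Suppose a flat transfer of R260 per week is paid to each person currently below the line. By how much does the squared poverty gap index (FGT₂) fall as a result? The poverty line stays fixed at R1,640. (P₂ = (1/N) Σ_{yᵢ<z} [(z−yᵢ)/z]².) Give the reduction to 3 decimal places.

0.066

Before: below the line — R560, R840, R1,420; squared poverty gap index (FGT₂) = 0.13792.
After the R260 transfer: below the line — R820, R1,100; squared poverty gap index (FGT₂) = 0.07168.
Reduction = 0.13792 − 0.07168 = 0.066.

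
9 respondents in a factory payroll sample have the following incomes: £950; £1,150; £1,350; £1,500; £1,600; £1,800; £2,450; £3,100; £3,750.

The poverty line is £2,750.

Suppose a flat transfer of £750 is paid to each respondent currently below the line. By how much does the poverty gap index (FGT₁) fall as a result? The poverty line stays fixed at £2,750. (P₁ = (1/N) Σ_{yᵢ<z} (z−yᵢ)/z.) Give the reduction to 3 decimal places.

0.194

Before: below the line — £950, £1,150, £1,350, £1,500, £1,600, £1,800, £2,450; poverty gap index (FGT₁) = 0.34141.
After the £750 transfer: below the line — £1,700, £1,900, £2,100, £2,250, £2,350, £2,550; poverty gap index (FGT₁) = 0.14747.
Reduction = 0.34141 − 0.14747 = 0.194.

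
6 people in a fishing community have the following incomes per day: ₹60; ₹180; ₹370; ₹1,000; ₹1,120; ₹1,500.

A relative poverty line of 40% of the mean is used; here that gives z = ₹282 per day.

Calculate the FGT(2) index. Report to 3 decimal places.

0.125

Poor units: ₹60, ₹180 (q = 2 of N = 6).
Shortfall ratios: (282−60)/282 = 0.7872; (282−180)/282 = 0.3617.
Squared: 0.6197; 0.1308.
Sum = 0.750566; P₂ = 0.750566 / 6 = 0.125.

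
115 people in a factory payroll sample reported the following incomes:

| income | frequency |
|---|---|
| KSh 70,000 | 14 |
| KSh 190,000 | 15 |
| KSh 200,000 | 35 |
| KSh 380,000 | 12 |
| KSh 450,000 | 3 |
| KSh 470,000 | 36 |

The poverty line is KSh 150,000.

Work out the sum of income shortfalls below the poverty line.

Below the line: 14×KSh 70,000 (q = 14 of N = 115).
Individual gaps: 14×(150000−70000) = 1120000.
Aggregate gap = KSh 1,120,000.

KSh 1,120,000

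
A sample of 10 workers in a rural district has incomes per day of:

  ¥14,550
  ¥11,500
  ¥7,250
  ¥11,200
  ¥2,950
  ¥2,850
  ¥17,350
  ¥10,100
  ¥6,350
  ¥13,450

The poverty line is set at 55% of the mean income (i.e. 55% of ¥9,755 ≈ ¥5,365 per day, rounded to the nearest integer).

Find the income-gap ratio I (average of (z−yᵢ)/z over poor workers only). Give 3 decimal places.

0.459

Below z: ¥2,850, ¥2,950 (q = 2 of N = 10).
Shortfall ratios (z−y)/z: 0.4688, 0.4501; sum = 0.918919.
The income-gap ratio divides by q (the poor only): 0.918919 / 2 = 0.459.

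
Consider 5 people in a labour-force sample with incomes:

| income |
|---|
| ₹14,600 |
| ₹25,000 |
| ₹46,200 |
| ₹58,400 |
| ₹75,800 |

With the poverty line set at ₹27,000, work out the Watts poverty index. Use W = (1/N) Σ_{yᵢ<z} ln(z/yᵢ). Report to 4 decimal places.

Incomes under z: ₹14,600, ₹25,000 (q = 2 of N = 5).
Log shortfalls: ln(27000/14600) = 0.6148; ln(27000/25000) = 0.0770.
W = 0.691776 / 5 = 0.1384.

0.1384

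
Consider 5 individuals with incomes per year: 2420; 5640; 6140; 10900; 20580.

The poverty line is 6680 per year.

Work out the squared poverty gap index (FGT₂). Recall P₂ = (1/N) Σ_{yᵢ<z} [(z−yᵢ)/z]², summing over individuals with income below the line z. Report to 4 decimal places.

0.0875

Below z: 2420, 5640, 6140 (q = 3 of N = 5).
Gap ratios (z−y)/z: (6680−2420)/6680 = 0.6377; (6680−5640)/6680 = 0.1557; (6680−6140)/6680 = 0.0808.
Squared: 0.4067; 0.0242; 0.0065.
Sum = 0.437466; P₂ = 0.437466 / 5 = 0.0875.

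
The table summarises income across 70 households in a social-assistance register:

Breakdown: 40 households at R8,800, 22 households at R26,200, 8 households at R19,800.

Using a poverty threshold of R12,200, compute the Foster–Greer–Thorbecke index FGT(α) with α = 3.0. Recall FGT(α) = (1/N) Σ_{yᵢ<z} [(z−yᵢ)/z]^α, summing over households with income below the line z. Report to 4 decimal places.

Incomes under z: 40×R8,800 (q = 40 of N = 70).
Relative gaps: (12200−8800)/12200 = 0.2787 (×40).
Raised to α = 3.0: 0.02164 (×40).
Sum = 0.865799; FGT(3.0) = 0.865799 / 70 = 0.0124.

0.0124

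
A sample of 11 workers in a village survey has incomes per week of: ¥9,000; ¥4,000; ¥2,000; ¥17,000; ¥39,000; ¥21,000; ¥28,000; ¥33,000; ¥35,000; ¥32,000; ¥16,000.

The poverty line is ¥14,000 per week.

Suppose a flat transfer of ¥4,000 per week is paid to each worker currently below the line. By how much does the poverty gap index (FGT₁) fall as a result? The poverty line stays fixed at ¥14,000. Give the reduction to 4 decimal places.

0.0779

Before: below the line — ¥2,000, ¥4,000, ¥9,000; poverty gap index (FGT₁) = 0.175325.
After the ¥4,000 transfer: below the line — ¥6,000, ¥8,000, ¥13,000; poverty gap index (FGT₁) = 0.097403.
Reduction = 0.175325 − 0.097403 = 0.0779.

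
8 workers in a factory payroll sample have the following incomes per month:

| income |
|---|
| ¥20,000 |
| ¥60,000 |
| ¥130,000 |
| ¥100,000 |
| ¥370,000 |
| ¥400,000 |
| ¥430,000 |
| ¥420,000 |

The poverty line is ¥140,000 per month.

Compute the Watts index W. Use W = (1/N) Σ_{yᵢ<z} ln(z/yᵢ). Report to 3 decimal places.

0.400

Below z: ¥20,000, ¥60,000, ¥100,000, ¥130,000 (q = 4 of N = 8).
ln(z/y) terms: ln(140000/20000) = 1.9459; ln(140000/60000) = 0.8473; ln(140000/100000) = 0.3365; ln(140000/130000) = 0.0741.
W = 3.203788 / 8 = 0.400.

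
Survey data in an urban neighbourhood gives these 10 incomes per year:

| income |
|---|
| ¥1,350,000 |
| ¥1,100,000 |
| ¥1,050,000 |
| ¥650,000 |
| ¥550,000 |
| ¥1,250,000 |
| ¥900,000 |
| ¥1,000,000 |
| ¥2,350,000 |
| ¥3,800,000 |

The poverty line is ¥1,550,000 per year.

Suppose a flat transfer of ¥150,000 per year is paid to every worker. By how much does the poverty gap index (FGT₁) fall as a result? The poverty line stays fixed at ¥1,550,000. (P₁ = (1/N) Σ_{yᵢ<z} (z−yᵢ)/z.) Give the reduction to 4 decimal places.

0.0774

Before: below the line — ¥550,000, ¥650,000, ¥900,000, ¥1,000,000, ¥1,050,000, ¥1,100,000, ¥1,250,000, ¥1,350,000; poverty gap index (FGT₁) = 0.293548.
After the ¥150,000 transfer: below the line — ¥700,000, ¥800,000, ¥1,050,000, ¥1,150,000, ¥1,200,000, ¥1,250,000, ¥1,400,000, ¥1,500,000; poverty gap index (FGT₁) = 0.216129.
Reduction = 0.293548 − 0.216129 = 0.0774.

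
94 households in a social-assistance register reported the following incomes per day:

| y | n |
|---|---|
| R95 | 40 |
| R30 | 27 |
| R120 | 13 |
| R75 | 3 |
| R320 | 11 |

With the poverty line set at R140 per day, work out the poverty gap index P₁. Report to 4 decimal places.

0.3970

Poor units: 27×R30, 3×R75, 40×R95, 13×R120 (q = 83 of N = 94).
Shortfall ratios: (140−30)/140 = 0.7857 (×27); (140−75)/140 = 0.4643 (×3); (140−95)/140 = 0.3214 (×40); (140−120)/140 = 0.1429 (×13).
Sum of shortfalls = 37.321429; P₁ averages over all N: 37.321429 / 94 = 0.3970.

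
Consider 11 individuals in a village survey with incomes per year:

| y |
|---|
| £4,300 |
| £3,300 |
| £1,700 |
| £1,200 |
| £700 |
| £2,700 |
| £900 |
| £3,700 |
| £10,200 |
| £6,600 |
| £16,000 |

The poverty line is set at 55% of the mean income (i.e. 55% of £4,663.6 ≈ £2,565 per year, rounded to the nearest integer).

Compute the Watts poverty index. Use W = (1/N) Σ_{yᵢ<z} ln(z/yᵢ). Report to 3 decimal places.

0.320

Below z: £700, £900, £1,200, £1,700 (q = 4 of N = 11).
Log shortfalls: ln(2565/700) = 1.2986; ln(2565/900) = 1.0473; ln(2565/1200) = 0.7596; ln(2565/1700) = 0.4113.
W = 3.516920 / 11 = 0.320.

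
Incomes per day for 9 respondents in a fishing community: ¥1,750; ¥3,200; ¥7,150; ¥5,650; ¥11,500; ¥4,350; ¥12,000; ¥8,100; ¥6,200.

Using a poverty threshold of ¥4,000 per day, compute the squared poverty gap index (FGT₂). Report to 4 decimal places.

Below z: ¥1,750, ¥3,200 (q = 2 of N = 9).
Gap ratios (z−y)/z: (4000−1750)/4000 = 0.5625; (4000−3200)/4000 = 0.2000.
Squared: 0.3164; 0.0400.
Sum = 0.356406; P₂ = 0.356406 / 9 = 0.0396.

0.0396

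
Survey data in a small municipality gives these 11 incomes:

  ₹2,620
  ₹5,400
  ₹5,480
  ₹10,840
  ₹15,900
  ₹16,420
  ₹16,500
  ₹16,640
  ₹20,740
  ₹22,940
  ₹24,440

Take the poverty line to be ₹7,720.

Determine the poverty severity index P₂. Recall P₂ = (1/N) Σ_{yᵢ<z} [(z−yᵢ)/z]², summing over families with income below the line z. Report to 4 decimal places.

Incomes under z: ₹2,620, ₹5,400, ₹5,480 (q = 3 of N = 11).
Shortfall ratios: (7720−2620)/7720 = 0.6606; (7720−5400)/7720 = 0.3005; (7720−5480)/7720 = 0.2902.
Squared: 0.4364; 0.0903; 0.0842.
Sum = 0.610922; P₂ = 0.610922 / 11 = 0.0555.

0.0555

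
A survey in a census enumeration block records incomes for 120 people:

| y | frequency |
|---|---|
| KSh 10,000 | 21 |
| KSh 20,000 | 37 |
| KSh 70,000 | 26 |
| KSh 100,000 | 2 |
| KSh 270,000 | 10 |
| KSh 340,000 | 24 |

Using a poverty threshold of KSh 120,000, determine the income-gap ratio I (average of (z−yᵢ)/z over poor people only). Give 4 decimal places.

0.7122

Below the line: 21×KSh 10,000, 37×KSh 20,000, 26×KSh 70,000, 2×KSh 100,000 (q = 86 of N = 120).
Relative gaps: 0.9167 (×21), 0.8333 (×37), 0.4167 (×26), 0.1667 (×2); sum = 61.250000.
I averages over the q = 86 poor units only: 61.250000 / 86 = 0.7122.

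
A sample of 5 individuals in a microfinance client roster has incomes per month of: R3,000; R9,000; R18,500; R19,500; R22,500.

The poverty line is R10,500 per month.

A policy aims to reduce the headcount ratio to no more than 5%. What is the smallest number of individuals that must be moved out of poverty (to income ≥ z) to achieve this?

Currently q = 2 of N = 5 are below the line (H = 0.400).
A headcount ratio of at most 5% allows at most ⌊0.05 × 5⌋ = 0 poor individuals.
So at least 2 − 0 = 2 must be lifted.

2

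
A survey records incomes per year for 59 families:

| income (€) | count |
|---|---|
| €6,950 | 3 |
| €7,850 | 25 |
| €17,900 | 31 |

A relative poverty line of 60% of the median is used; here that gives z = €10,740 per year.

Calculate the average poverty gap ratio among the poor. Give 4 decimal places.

Below the line: 3×€6,950, 25×€7,850 (q = 28 of N = 59).
Relative gaps: 0.3529 (×3), 0.2691 (×25); sum = 7.785847.
The income-gap ratio divides by q (the poor only): 7.785847 / 28 = 0.2781.

0.2781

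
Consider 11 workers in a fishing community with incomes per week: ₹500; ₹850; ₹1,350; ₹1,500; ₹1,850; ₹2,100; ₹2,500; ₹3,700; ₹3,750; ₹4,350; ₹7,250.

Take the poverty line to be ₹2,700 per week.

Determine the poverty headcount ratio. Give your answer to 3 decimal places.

0.636

7 of the 11 workers have income below ₹2,700.
H = 7/11 = 0.636.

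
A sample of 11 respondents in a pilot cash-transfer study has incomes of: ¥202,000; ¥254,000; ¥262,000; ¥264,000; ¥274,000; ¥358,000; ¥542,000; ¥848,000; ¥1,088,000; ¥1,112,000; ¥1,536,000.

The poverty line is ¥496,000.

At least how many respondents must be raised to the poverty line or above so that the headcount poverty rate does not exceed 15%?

Currently q = 6 of N = 11 are below the line (H = 0.545).
A headcount ratio of at most 15% allows at most ⌊0.15 × 11⌋ = 1 poor respondents.
So at least 6 − 1 = 5 must be lifted.

5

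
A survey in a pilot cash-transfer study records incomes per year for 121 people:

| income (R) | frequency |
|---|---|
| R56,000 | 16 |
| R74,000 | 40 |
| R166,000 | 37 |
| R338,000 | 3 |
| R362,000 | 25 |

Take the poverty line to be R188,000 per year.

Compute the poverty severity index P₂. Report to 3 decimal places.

Below z: 16×R56,000, 40×R74,000, 37×R166,000 (q = 93 of N = 121).
Gap ratios (z−y)/z: (188000−56000)/188000 = 0.7021 (×16); (188000−74000)/188000 = 0.6064 (×40); (188000−166000)/188000 = 0.1170 (×37).
Squared: 0.4930 (×16); 0.3677 (×40); 0.0137 (×37).
Sum = 23.102422; P₂ = 23.102422 / 121 = 0.191.

0.191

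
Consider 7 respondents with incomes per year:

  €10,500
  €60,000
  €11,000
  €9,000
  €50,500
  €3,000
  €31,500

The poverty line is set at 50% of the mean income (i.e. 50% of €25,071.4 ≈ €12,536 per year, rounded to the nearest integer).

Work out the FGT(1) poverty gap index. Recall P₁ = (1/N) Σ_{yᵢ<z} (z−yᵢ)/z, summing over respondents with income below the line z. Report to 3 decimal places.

Below the line: €3,000, €9,000, €10,500, €11,000 (q = 4 of N = 7).
Shortfall ratios: (12536−3000)/12536 = 0.7607; (12536−9000)/12536 = 0.2821; (12536−10500)/12536 = 0.1624; (12536−11000)/12536 = 0.1225.
Sum of shortfalls = 1.327696; P₁ averages over all N: 1.327696 / 7 = 0.190.

0.190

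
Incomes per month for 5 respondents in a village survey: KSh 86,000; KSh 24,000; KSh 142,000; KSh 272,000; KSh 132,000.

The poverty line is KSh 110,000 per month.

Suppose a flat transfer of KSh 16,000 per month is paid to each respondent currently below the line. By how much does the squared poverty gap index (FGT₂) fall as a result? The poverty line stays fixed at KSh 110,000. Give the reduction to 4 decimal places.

0.0497

Before: below the line — KSh 24,000, KSh 86,000; squared poverty gap index (FGT₂) = 0.131769.
After the KSh 16,000 transfer: below the line — KSh 40,000, KSh 102,000; squared poverty gap index (FGT₂) = 0.082050.
Reduction = 0.131769 − 0.082050 = 0.0497.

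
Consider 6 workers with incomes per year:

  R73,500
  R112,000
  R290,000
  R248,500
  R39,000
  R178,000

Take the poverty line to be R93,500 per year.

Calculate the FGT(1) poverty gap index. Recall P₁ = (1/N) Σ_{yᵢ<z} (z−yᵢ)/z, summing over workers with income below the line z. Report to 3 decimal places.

0.133

Below z: R39,000, R73,500 (q = 2 of N = 6).
Normalized shortfalls: (93500−39000)/93500 = 0.5829; (93500−73500)/93500 = 0.2139.
Σ = 0.796791. Dividing by the full population N = 6 gives P₁ = 0.133.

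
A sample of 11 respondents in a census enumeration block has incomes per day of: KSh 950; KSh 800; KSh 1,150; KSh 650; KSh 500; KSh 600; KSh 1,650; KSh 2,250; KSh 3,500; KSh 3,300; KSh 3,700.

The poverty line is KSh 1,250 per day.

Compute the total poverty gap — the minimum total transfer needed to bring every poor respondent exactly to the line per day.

Incomes under z: KSh 500, KSh 600, KSh 650, KSh 800, KSh 950, KSh 1,150 (q = 6 of N = 11).
Individual gaps: 1250−500 = 750; 1250−600 = 650; 1250−650 = 600; 1250−800 = 450; 1250−950 = 300; 1250−1150 = 100.
Aggregate gap = KSh 2,850.

KSh 2,850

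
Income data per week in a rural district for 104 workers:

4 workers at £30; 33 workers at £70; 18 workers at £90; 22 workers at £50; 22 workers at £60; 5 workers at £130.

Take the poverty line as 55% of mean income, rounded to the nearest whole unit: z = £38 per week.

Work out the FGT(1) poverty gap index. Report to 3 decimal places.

Incomes under z: 4×£30 (q = 4 of N = 104).
Normalized shortfalls: (38−30)/38 = 0.2105 (×4).
Sum of shortfalls = 0.842105; P₁ averages over all N: 0.842105 / 104 = 0.008.

0.008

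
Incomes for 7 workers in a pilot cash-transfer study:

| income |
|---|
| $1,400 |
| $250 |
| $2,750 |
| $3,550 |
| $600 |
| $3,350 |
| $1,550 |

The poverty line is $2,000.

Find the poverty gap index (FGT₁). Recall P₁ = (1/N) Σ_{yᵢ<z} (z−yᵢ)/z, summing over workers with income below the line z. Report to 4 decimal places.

0.3000

Below z: $250, $600, $1,400, $1,550 (q = 4 of N = 7).
Gap ratios (z−y)/z: (2000−250)/2000 = 0.8750; (2000−600)/2000 = 0.7000; (2000−1400)/2000 = 0.3000; (2000−1550)/2000 = 0.2250.
Σ = 2.100000. Dividing by the full population N = 7 gives P₁ = 0.3000.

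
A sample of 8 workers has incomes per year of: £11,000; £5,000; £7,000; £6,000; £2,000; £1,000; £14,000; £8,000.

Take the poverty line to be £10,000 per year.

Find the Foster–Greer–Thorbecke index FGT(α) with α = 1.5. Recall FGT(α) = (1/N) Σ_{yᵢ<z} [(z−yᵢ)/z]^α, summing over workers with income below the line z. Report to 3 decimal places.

Below z: £1,000, £2,000, £5,000, £6,000, £7,000, £8,000 (q = 6 of N = 8).
Relative gaps: (10000−1000)/10000 = 0.9000; (10000−2000)/10000 = 0.8000; (10000−5000)/10000 = 0.5000; (10000−6000)/10000 = 0.4000; (10000−7000)/10000 = 0.3000; (10000−8000)/10000 = 0.2000.
Raised to α = 1.5: 0.85381; 0.71554; 0.35355; 0.25298; 0.16432; 0.08944.
Sum = 2.429652; FGT(1.5) = 2.429652 / 8 = 0.304.

0.304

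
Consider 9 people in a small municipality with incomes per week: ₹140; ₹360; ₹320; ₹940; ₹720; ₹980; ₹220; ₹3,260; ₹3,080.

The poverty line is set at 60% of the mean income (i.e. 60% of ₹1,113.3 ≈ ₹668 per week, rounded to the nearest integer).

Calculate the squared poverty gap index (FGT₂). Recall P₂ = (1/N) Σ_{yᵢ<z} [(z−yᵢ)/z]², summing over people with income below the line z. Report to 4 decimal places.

0.1732

Poor units: ₹140, ₹220, ₹320, ₹360 (q = 4 of N = 9).
Gap ratios (z−y)/z: (668−140)/668 = 0.7904; (668−220)/668 = 0.6707; (668−320)/668 = 0.5210; (668−360)/668 = 0.4611.
Squared: 0.6248; 0.4498; 0.2714; 0.2126.
Sum = 1.558536; P₂ = 1.558536 / 9 = 0.1732.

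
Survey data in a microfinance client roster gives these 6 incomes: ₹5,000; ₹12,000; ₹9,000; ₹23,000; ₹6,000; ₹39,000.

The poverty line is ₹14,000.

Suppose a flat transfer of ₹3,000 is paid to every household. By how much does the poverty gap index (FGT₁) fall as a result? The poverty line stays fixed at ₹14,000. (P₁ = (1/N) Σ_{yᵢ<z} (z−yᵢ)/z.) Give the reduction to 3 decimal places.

0.131

Before: below the line — ₹5,000, ₹6,000, ₹9,000, ₹12,000; poverty gap index (FGT₁) = 0.28571.
After the ₹3,000 transfer: below the line — ₹8,000, ₹9,000, ₹12,000; poverty gap index (FGT₁) = 0.15476.
Reduction = 0.28571 − 0.15476 = 0.131.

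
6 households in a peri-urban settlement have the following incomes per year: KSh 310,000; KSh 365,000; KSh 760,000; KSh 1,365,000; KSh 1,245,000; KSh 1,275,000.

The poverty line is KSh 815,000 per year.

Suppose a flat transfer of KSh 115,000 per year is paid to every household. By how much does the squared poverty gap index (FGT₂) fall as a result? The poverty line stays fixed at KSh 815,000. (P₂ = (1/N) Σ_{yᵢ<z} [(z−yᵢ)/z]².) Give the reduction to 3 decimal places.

Before: below the line — KSh 310,000, KSh 365,000, KSh 760,000; squared poverty gap index (FGT₂) = 0.11556.
After the KSh 115,000 transfer: below the line — KSh 425,000, KSh 480,000; squared poverty gap index (FGT₂) = 0.06632.
Reduction = 0.11556 − 0.06632 = 0.049.

0.049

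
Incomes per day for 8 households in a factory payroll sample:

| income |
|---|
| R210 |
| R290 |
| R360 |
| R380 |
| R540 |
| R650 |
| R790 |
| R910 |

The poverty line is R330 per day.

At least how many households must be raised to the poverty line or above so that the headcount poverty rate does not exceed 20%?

1

Currently q = 2 of N = 8 are below the line (H = 0.250).
A headcount ratio of at most 20% allows at most ⌊0.20 × 8⌋ = 1 poor households.
So at least 2 − 1 = 1 must be lifted.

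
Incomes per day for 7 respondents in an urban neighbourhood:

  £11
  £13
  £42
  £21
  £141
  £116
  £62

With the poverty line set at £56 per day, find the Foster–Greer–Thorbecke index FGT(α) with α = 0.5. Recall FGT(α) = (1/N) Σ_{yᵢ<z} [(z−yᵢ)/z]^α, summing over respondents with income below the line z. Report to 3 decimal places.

Below the line: £11, £13, £21, £42 (q = 4 of N = 7).
Relative gaps: (56−11)/56 = 0.8036; (56−13)/56 = 0.7679; (56−21)/56 = 0.6250; (56−42)/56 = 0.2500.
Raised to α = 0.5: 0.89642; 0.87627; 0.79057; 0.50000.
Sum = 3.063265; FGT(0.5) = 3.063265 / 7 = 0.438.

0.438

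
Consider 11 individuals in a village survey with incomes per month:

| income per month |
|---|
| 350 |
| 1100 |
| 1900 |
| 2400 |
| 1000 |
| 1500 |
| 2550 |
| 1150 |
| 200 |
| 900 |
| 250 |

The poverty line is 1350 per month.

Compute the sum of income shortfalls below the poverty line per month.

Poor units: 200, 250, 350, 900, 1000, 1100, 1150 (q = 7 of N = 11).
Individual gaps: 1350−200 = 1150; 1350−250 = 1100; 1350−350 = 1000; 1350−900 = 450; 1350−1000 = 350; 1350−1100 = 250; 1350−1150 = 200.
Aggregate gap = 4500.

4500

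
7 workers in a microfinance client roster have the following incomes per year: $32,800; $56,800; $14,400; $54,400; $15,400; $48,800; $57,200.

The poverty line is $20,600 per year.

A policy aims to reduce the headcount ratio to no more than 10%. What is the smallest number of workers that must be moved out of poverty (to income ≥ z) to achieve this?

2 of the 7 workers are poor, so H = 2/7 = 0.286.
A headcount ratio of at most 10% allows at most ⌊0.10 × 7⌋ = 0 poor workers.
So at least 2 − 0 = 2 must be lifted.

2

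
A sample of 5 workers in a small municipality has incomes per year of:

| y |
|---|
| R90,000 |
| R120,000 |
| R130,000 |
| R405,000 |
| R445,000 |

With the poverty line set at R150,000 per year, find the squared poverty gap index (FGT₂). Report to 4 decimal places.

Poor units: R90,000, R120,000, R130,000 (q = 3 of N = 5).
Normalized shortfalls: (150000−90000)/150000 = 0.4000; (150000−120000)/150000 = 0.2000; (150000−130000)/150000 = 0.1333.
Squared: 0.1600; 0.0400; 0.0178.
Sum = 0.217778; P₂ = 0.217778 / 5 = 0.0436.

0.0436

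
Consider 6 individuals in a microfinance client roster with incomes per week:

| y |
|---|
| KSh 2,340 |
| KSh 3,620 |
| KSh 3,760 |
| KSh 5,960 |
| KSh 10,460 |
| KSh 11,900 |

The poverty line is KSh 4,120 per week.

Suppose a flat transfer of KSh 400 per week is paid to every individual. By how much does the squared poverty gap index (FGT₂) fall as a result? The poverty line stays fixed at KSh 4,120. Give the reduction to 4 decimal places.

0.0160

Before: below the line — KSh 2,340, KSh 3,620, KSh 3,760; squared poverty gap index (FGT₂) = 0.034837.
After the KSh 400 transfer: below the line — KSh 2,740, KSh 4,020; squared poverty gap index (FGT₂) = 0.018797.
Reduction = 0.034837 − 0.018797 = 0.0160.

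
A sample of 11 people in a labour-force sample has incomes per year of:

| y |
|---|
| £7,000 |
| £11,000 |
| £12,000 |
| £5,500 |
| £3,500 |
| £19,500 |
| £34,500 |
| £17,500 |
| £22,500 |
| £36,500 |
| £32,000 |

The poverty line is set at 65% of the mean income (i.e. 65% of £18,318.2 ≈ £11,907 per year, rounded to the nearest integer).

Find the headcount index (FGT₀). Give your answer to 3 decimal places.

0.364

4 of the 11 people have income below £11,907.
H = 4/11 = 0.364.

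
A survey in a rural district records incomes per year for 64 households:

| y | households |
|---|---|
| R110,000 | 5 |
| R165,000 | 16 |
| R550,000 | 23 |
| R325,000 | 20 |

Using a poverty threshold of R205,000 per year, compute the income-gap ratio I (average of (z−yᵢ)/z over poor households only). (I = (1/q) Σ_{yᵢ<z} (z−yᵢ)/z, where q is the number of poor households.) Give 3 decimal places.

0.259

Incomes under z: 5×R110,000, 16×R165,000 (q = 21 of N = 64).
Relative gaps: 0.4634 (×5), 0.1951 (×16); sum = 5.439024.
The income-gap ratio divides by q (the poor only): 5.439024 / 21 = 0.259.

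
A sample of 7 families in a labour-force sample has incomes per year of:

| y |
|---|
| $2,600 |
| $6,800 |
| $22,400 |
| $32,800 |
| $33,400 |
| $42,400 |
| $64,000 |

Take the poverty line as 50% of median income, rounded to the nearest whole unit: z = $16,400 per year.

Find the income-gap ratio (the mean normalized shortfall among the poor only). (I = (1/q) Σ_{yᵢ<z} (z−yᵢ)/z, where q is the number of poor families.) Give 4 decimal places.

0.7134

Below the line: $2,600, $6,800 (q = 2 of N = 7).
Relative gaps: 0.8415, 0.5854; sum = 1.426829.
I averages over the q = 2 poor units only: 1.426829 / 2 = 0.7134.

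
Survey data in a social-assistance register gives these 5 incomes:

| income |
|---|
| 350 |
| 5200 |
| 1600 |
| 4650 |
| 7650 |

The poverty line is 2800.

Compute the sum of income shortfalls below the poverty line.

Poor units: 350, 1600 (q = 2 of N = 5).
Individual gaps: 2800−350 = 2450; 2800−1600 = 1200.
Aggregate gap = 3650.

3650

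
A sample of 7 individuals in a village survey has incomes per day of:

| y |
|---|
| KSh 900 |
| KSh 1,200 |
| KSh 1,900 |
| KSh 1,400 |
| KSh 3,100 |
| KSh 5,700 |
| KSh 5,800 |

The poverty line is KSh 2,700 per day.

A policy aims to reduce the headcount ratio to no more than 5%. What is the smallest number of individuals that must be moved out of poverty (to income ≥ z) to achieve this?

4

Currently q = 4 of N = 7 are below the line (H = 0.571).
A headcount ratio of at most 5% allows at most ⌊0.05 × 7⌋ = 0 poor individuals.
So at least 4 − 0 = 4 must be lifted.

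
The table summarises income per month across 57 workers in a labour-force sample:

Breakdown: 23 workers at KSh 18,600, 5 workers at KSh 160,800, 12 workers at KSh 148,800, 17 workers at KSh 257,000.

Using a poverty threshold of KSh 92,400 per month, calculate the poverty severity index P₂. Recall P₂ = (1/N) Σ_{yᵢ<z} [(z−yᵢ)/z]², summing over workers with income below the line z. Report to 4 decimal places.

Poor units: 23×KSh 18,600 (q = 23 of N = 57).
Relative gaps: (92400−18600)/92400 = 0.7987 (×23).
Squared: 0.6379 (×23).
Sum = 14.672247; P₂ = 14.672247 / 57 = 0.2574.

0.2574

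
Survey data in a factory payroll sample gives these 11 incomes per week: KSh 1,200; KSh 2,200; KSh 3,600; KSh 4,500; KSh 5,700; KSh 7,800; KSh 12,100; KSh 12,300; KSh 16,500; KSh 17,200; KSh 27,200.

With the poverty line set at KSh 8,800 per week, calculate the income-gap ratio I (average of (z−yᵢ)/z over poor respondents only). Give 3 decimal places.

Below z: KSh 1,200, KSh 2,200, KSh 3,600, KSh 4,500, KSh 5,700, KSh 7,800 (q = 6 of N = 11).
Shortfall ratios (z−y)/z: 0.8636, 0.7500, 0.5909, 0.4886, 0.3523, 0.1136; sum = 3.159091.
I averages over the q = 6 poor units only: 3.159091 / 6 = 0.527.

0.527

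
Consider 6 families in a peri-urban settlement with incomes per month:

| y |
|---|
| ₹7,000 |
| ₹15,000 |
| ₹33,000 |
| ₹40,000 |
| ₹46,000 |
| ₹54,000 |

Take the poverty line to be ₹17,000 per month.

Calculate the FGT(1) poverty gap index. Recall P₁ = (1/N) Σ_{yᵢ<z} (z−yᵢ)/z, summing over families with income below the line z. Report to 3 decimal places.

0.118

Poor units: ₹7,000, ₹15,000 (q = 2 of N = 6).
Gap ratios (z−y)/z: (17000−7000)/17000 = 0.5882; (17000−15000)/17000 = 0.1176.
Σ = 0.705882. Dividing by the full population N = 6 gives P₁ = 0.118.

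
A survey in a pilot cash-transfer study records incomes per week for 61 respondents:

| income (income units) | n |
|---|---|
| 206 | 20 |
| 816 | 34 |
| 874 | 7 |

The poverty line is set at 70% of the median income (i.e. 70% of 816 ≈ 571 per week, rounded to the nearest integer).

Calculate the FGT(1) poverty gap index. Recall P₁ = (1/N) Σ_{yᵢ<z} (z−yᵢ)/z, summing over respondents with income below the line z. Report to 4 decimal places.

0.2096

Poor units: 20×206 (q = 20 of N = 61).
Gap ratios (z−y)/z: (571−206)/571 = 0.6392 (×20).
Sum of shortfalls = 12.784588; P₁ averages over all N: 12.784588 / 61 = 0.2096.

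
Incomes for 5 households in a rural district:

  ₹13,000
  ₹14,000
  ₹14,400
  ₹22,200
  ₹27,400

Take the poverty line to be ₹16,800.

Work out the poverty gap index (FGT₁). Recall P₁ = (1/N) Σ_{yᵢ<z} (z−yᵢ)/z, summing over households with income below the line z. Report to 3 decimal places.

0.107

Below z: ₹13,000, ₹14,000, ₹14,400 (q = 3 of N = 5).
Relative gaps: (16800−13000)/16800 = 0.2262; (16800−14000)/16800 = 0.1667; (16800−14400)/16800 = 0.1429.
Σ = 0.535714. Dividing by the full population N = 5 gives P₁ = 0.107.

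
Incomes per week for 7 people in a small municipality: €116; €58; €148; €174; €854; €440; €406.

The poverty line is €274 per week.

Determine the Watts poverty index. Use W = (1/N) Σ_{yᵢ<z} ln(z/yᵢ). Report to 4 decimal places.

0.4975

Poor units: €58, €116, €148, €174 (q = 4 of N = 7).
Log shortfalls: ln(274/58) = 1.5527; ln(274/116) = 0.8595; ln(274/148) = 0.6159; ln(274/174) = 0.4541.
W = 3.482212 / 7 = 0.4975.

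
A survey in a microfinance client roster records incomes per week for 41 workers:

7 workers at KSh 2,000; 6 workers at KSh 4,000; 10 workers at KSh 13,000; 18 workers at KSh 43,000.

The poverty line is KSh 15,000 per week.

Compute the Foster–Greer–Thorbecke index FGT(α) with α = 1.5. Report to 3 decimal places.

0.242

Incomes under z: 7×KSh 2,000, 6×KSh 4,000, 10×KSh 13,000 (q = 23 of N = 41).
Normalized shortfalls: (15000−2000)/15000 = 0.8667 (×7); (15000−4000)/15000 = 0.7333 (×6); (15000−13000)/15000 = 0.1333 (×10).
Raised to α = 1.5: 0.80682 (×7); 0.62799 (×6); 0.04869 (×10).
Sum = 9.902559; FGT(1.5) = 9.902559 / 41 = 0.242.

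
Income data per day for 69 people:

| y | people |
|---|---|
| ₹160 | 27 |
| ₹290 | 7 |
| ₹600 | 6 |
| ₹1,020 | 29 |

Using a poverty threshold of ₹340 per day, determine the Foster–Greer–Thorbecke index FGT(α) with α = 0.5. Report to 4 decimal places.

0.3236

Incomes under z: 27×₹160, 7×₹290 (q = 34 of N = 69).
Normalized shortfalls: (340−160)/340 = 0.5294 (×27); (340−290)/340 = 0.1471 (×7).
Raised to α = 0.5: 0.72761 (×27); 0.38348 (×7).
Sum = 22.329763; FGT(0.5) = 22.329763 / 69 = 0.3236.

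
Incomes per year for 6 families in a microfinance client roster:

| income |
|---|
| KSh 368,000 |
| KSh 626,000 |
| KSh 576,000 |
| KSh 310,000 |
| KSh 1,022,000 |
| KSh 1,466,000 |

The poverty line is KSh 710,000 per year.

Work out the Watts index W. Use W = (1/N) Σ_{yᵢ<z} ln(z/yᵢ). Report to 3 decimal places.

0.303

Poor units: KSh 310,000, KSh 368,000, KSh 576,000, KSh 626,000 (q = 4 of N = 6).
ln(z/y) terms: ln(710000/310000) = 0.8287; ln(710000/368000) = 0.6572; ln(710000/576000) = 0.2092; ln(710000/626000) = 0.1259.
W = 1.820947 / 6 = 0.303.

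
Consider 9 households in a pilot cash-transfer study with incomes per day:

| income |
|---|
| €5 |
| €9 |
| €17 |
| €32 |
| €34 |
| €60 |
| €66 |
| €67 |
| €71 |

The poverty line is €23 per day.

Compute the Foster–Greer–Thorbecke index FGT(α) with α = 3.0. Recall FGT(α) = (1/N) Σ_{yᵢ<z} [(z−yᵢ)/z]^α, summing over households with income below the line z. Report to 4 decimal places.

Poor units: €5, €9, €17 (q = 3 of N = 9).
Relative gaps: (23−5)/23 = 0.7826; (23−9)/23 = 0.6087; (23−17)/23 = 0.2609.
Raised to α = 3.0: 0.47933; 0.22553; 0.01775.
Sum = 0.722610; FGT(3.0) = 0.722610 / 9 = 0.0803.

0.0803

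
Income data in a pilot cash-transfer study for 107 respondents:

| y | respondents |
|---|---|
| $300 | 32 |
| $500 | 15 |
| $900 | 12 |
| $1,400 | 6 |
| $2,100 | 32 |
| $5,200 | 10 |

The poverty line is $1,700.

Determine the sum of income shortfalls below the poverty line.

Poor units: 32×$300, 15×$500, 12×$900, 6×$1,400 (q = 65 of N = 107).
Individual gaps: 32×(1700−300) = 44800; 15×(1700−500) = 18000; 12×(1700−900) = 9600; 6×(1700−1400) = 1800.
Aggregate gap = $74,200.

$74,200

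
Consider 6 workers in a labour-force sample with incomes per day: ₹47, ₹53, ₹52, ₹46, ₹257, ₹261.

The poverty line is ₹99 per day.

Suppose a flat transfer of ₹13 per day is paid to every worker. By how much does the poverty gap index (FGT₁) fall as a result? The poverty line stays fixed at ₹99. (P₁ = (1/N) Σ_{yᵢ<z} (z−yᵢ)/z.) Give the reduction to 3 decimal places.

0.088

Before: below the line — ₹46, ₹47, ₹52, ₹53; poverty gap index (FGT₁) = 0.33333.
After the ₹13 transfer: below the line — ₹59, ₹60, ₹65, ₹66; poverty gap index (FGT₁) = 0.24579.
Reduction = 0.33333 − 0.24579 = 0.088.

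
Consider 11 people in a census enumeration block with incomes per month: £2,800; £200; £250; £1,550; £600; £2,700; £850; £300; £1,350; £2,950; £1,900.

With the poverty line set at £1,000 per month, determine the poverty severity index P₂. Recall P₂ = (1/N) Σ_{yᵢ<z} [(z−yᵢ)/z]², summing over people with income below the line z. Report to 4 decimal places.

0.1705

Poor units: £200, £250, £300, £600, £850 (q = 5 of N = 11).
Gap ratios (z−y)/z: (1000−200)/1000 = 0.8000; (1000−250)/1000 = 0.7500; (1000−300)/1000 = 0.7000; (1000−600)/1000 = 0.4000; (1000−850)/1000 = 0.1500.
Squared: 0.6400; 0.5625; 0.4900; 0.1600; 0.0225.
Sum = 1.875000; P₂ = 1.875000 / 11 = 0.1705.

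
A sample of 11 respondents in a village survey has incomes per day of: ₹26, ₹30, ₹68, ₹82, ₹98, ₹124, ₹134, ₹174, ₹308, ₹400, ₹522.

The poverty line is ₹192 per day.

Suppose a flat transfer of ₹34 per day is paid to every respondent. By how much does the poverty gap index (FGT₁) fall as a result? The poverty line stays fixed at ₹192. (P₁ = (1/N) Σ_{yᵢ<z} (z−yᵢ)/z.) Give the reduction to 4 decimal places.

0.1212

Before: below the line — ₹26, ₹30, ₹68, ₹82, ₹98, ₹124, ₹134, ₹174; poverty gap index (FGT₁) = 0.378788.
After the ₹34 transfer: below the line — ₹60, ₹64, ₹102, ₹116, ₹132, ₹158, ₹168; poverty gap index (FGT₁) = 0.257576.
Reduction = 0.378788 − 0.257576 = 0.1212.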